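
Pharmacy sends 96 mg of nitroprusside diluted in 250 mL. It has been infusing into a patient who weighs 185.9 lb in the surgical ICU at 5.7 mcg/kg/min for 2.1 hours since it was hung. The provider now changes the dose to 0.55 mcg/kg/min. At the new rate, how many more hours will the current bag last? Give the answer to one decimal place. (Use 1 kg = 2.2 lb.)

Initial rate:
Weight = 185.9 lb ÷ 2.2 lb/kg = 84.5 kg
Dose = 5.7 mcg/kg/min × 84.5 kg = 481.65 mcg/min
481.65 mcg/min × 60 min/hr = 28899 mcg/hr
Concentration = 96 mg ÷ 250 mL = 0.384 mg/mL = 384 mcg/mL
Rate = 28899 mcg/hr ÷ 384 mcg/mL = 75.25781 mL/hr
Volume infused so far = 75.25781 mL/hr × 2.1 hr = 158.0414 mL
Volume remaining = 250 − 158.0414 = 91.95859 mL
New rate:
Dose = 0.55 mcg/kg/min × 84.5 kg = 46.475 mcg/min
46.475 mcg/min × 60 min/hr = 2788.5 mcg/hr
Rate = 2788.5 mcg/hr ÷ 384 mcg/mL = 7.261719 mL/hr
Time remaining = 91.95859 mL ÷ 7.261719 mL/hr = 12.66347 hr

12.7 hours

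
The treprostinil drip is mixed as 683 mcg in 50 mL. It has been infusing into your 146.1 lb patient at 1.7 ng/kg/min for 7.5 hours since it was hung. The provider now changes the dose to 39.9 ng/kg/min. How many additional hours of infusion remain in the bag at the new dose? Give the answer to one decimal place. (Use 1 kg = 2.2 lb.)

Initial rate:
Weight = 146.1 lb ÷ 2.2 lb/kg = 66.40909 kg
Dose = 1.7 ng/kg/min × 66.40909 kg = 112.8955 ng/min
112.8955 ng/min × 60 min/hr = 6773.727 ng/hr
Concentration = 683 mcg ÷ 50 mL = 13.66 mcg/mL = 13660 ng/mL
Rate = 6773.727 ng/hr ÷ 13660 ng/mL = 0.4958805 mL/hr
Volume infused so far = 0.4958805 mL/hr × 7.5 hr = 3.719104 mL
Volume remaining = 50 − 3.719104 = 46.2809 mL
New rate:
Dose = 39.9 ng/kg/min × 66.40909 kg = 2649.723 ng/min
2649.723 ng/min × 60 min/hr = 158983.4 ng/hr
Rate = 158983.4 ng/hr ÷ 13660 ng/mL = 11.63861 mL/hr
Time remaining = 46.2809 mL ÷ 11.63861 mL/hr = 3.976498 hr

4.0 hours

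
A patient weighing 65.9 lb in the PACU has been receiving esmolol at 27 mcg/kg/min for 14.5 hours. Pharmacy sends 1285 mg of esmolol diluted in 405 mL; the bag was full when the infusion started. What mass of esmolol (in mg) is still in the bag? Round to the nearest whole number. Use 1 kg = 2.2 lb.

Weight = 65.9 lb ÷ 2.2 lb/kg = 29.95455 kg
Dose = 27 mcg/kg/min × 29.95455 kg = 808.7727 mcg/min
808.7727 mcg/min × 60 min/hr = 48526.36 mcg/hr
Concentration = 1285 mg ÷ 405 mL = 3.17284 mg/mL = 3172.84 mcg/mL
Rate = 48526.36 mcg/hr ÷ 3172.84 mcg/mL = 15.2943 mL/hr
Volume infused = 15.2943 mL/hr × 14.5 hr = 221.7674 mL
Volume remaining = 405 − 221.7674 = 183.2326 mL
Drug remaining = 183.2326 mL × 3172.84 mcg/mL = 581367.7 mcg = 581.3677 mg

581 mg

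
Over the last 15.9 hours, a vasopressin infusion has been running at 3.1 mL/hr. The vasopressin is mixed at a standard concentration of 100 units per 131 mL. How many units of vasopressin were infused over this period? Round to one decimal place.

Concentration = 100 units ÷ 131 mL = 0.7633588 units/mL
Drug rate = 3.1 mL/hr × 0.7633588 units/mL = 2.366412 units/hr
Total = 2.366412 units/hr × 15.9 hr = 37.62595 units

37.6 units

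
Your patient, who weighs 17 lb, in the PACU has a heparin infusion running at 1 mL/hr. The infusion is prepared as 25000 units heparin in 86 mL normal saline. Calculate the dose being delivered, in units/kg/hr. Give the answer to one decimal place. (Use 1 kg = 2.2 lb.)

37.6 units/kg/hr

Weight = 17 lb ÷ 2.2 lb/kg = 7.727273 kg
Concentration = 25000 units ÷ 86 mL = 290.6977 units/mL
Drug rate = 1 mL/hr × 290.6977 units/mL = 290.6977 units/hr
290.6977 units/hr ÷ 7.727273 kg = 37.6197 units/kg/hr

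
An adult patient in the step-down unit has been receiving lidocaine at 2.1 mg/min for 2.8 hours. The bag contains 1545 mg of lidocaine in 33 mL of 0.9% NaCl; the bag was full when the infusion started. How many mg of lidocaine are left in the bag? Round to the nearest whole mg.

2.1 mg/min × 60 min/hr = 126 mg/hr
Concentration = 1545 mg ÷ 33 mL = 46.81818 mg/mL
Rate = 126 mg/hr ÷ 46.81818 mg/mL = 2.691262 mL/hr
Volume infused = 2.691262 mL/hr × 2.8 hr = 7.535534 mL
Volume remaining = 33 − 7.535534 = 25.46447 mL
Drug remaining = 25.46447 mL × 46.81818 mg/mL = 1192.2 mg

1192 mg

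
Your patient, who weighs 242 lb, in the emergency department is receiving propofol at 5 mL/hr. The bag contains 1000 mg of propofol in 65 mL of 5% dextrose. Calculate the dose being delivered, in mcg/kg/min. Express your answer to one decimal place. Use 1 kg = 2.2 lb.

Weight = 242 lb ÷ 2.2 lb/kg = 110 kg
Concentration = 1000 mg ÷ 65 mL = 15.38462 mg/mL = 15384.62 mcg/mL
Drug rate = 5 mL/hr × 15384.62 mcg/mL = 76923.08 mcg/hr
76923.08 mcg/hr ÷ 60 min/hr = 1282.051 mcg/min
1282.051 mcg/min ÷ 110 kg = 11.65501 mcg/kg/min

11.7 mcg/kg/min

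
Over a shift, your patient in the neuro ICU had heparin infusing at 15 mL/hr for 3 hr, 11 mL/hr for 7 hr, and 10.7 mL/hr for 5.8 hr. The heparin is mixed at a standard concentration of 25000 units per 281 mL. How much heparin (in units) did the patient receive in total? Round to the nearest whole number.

16375 units

Concentration = 25000 units ÷ 281 mL = 88.96797 units/mL
Stage 1: 15 mL/hr × 3 hr = 45 mL → 45 mL × 88.96797 units/mL = 4003.559 units
Stage 2: 11 mL/hr × 7 hr = 77 mL → 77 mL × 88.96797 units/mL = 6850.534 units
Stage 3: 10.7 mL/hr × 5.8 hr = 62.06 mL → 62.06 mL × 88.96797 units/mL = 5521.352 units
Total = 4003.559 + 6850.534 + 5521.352 = 16375.44 units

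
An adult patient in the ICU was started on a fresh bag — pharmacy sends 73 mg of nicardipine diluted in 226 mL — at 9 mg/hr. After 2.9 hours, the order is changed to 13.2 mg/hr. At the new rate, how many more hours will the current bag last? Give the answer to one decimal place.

3.6 hours

Initial rate:
Concentration = 73 mg ÷ 226 mL = 0.3230088 mg/mL
Rate = 9 mg/hr ÷ 0.3230088 mg/mL = 27.86301 mL/hr
Volume infused so far = 27.86301 mL/hr × 2.9 hr = 80.80274 mL
Volume remaining = 226 − 80.80274 = 145.1973 mL
New rate:
Rate = 13.2 mg/hr ÷ 0.3230088 mg/mL = 40.86575 mL/hr
Time remaining = 145.1973 mL ÷ 40.86575 mL/hr = 3.55303 hr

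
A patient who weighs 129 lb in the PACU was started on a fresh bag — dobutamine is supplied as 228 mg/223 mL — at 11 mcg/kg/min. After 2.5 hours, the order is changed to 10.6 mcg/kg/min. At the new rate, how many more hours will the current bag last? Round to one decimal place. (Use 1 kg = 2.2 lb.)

Initial rate:
Weight = 129 lb ÷ 2.2 lb/kg = 58.63636 kg
Dose = 11 mcg/kg/min × 58.63636 kg = 645 mcg/min
645 mcg/min × 60 min/hr = 38700 mcg/hr
Concentration = 228 mg ÷ 223 mL = 1.022422 mg/mL = 1022.422 mcg/mL
Rate = 38700 mcg/hr ÷ 1022.422 mcg/mL = 37.85132 mL/hr
Volume infused so far = 37.85132 mL/hr × 2.5 hr = 94.62829 mL
Volume remaining = 223 − 94.62829 = 128.3717 mL
New rate:
Dose = 10.6 mcg/kg/min × 58.63636 kg = 621.5455 mcg/min
621.5455 mcg/min × 60 min/hr = 37292.73 mcg/hr
Rate = 37292.73 mcg/hr ÷ 1022.422 mcg/mL = 36.4749 mL/hr
Time remaining = 128.3717 mL ÷ 36.4749 mL/hr = 3.519453 hr

3.5 hours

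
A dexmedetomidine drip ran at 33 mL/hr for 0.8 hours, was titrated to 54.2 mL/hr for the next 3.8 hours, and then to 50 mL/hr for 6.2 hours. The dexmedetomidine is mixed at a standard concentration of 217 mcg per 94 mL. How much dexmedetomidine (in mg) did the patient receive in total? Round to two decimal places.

Concentration = 217 mcg ÷ 94 mL = 2.308511 mcg/mL
Stage 1: 33 mL/hr × 0.8 hr = 26.4 mL → 26.4 mL × 2.308511 mcg/mL = 60.94468 mcg
Stage 2: 54.2 mL/hr × 3.8 hr = 205.96 mL → 205.96 mL × 2.308511 mcg/mL = 475.4609 mcg
Stage 3: 50 mL/hr × 6.2 hr = 310 mL → 310 mL × 2.308511 mcg/mL = 715.6383 mcg
Total = 60.94468 + 475.4609 + 715.6383 = 1252.044 mcg = 1.252044 mg

1.25 mg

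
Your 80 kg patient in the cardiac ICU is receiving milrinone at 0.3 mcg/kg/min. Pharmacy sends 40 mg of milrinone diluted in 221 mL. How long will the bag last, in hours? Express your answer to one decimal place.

27.8 hours

Dose = 0.3 mcg/kg/min × 80 kg = 24 mcg/min
24 mcg/min × 60 min/hr = 1440 mcg/hr
Concentration = 40 mg ÷ 221 mL = 0.1809955 mg/mL = 180.9955 mcg/mL
Rate = 1440 mcg/hr ÷ 180.9955 mcg/mL = 7.956 mL/hr
Duration = 221 mL ÷ 7.956 mL/hr = 27.77778 hr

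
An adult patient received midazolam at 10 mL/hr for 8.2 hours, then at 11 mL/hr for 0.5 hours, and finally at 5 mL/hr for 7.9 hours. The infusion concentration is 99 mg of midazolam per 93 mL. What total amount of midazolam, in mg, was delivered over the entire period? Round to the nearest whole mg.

135 mg

Concentration = 99 mg ÷ 93 mL = 1.064516 mg/mL
Stage 1: 10 mL/hr × 8.2 hr = 82 mL → 82 mL × 1.064516 mg/mL = 87.29032 mg
Stage 2: 11 mL/hr × 0.5 hr = 5.5 mL → 5.5 mL × 1.064516 mg/mL = 5.854839 mg
Stage 3: 5 mL/hr × 7.9 hr = 39.5 mL → 39.5 mL × 1.064516 mg/mL = 42.04839 mg
Total = 87.29032 + 5.854839 + 42.04839 = 135.1935 mg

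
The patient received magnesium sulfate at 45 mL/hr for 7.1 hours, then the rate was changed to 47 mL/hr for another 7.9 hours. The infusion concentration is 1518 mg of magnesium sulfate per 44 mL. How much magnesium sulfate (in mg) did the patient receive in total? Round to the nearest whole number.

Concentration = 1518 mg ÷ 44 mL = 34.5 mg/mL
Stage 1: 45 mL/hr × 7.1 hr = 319.5 mL → 319.5 mL × 34.5 mg/mL = 11022.75 mg
Stage 2: 47 mL/hr × 7.9 hr = 371.3 mL → 371.3 mL × 34.5 mg/mL = 12809.85 mg
Total = 11022.75 + 12809.85 = 23832.6 mg

23833 mg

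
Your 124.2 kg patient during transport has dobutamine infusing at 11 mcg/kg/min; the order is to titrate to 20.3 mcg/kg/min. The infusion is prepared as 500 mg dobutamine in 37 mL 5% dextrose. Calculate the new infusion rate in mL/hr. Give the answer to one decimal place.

Dose = 20.3 mcg/kg/min × 124.2 kg = 2521.26 mcg/min
2521.26 mcg/min × 60 min/hr = 151275.6 mcg/hr
Concentration = 500 mg ÷ 37 mL = 13.51351 mg/mL = 13513.51 mcg/mL
Rate = 151275.6 mcg/hr ÷ 13513.51 mcg/mL = 11.19439 mL/hr

11.2 mL/hr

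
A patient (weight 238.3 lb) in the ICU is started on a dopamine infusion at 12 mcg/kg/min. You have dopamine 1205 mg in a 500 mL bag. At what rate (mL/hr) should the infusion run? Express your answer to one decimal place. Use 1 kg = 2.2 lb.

32.4 mL/hr

Weight = 238.3 lb ÷ 2.2 lb/kg = 108.3182 kg
Dose = 12 mcg/kg/min × 108.3182 kg = 1299.818 mcg/min
1299.818 mcg/min × 60 min/hr = 77989.09 mcg/hr
Concentration = 1205 mg ÷ 500 mL = 2.41 mg/mL = 2410 mcg/mL
Rate = 77989.09 mcg/hr ÷ 2410 mcg/mL = 32.36062 mL/hr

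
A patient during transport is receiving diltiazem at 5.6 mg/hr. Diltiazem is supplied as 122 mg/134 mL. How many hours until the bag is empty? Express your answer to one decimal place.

Concentration = 122 mg ÷ 134 mL = 0.9104478 mg/mL
Rate = 5.6 mg/hr ÷ 0.9104478 mg/mL = 6.15082 mL/hr
Duration = 134 mL ÷ 6.15082 mL/hr = 21.78571 hr

21.8 hours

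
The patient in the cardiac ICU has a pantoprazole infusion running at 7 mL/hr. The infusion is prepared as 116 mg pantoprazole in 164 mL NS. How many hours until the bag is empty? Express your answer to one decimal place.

23.4 hours

Duration = 164 mL ÷ 7 mL/hr = 23.42857 hr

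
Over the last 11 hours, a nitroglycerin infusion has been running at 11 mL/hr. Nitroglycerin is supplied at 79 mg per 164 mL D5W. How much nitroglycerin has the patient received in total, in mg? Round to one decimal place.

Concentration = 79 mg ÷ 164 mL = 0.4817073 mg/mL = 481.7073 mcg/mL
Drug rate = 11 mL/hr × 481.7073 mcg/mL = 5298.78 mcg/hr
Total = 5298.78 mcg/hr × 11 hr = 58286.59 mcg = 58.28659 mg

58.3 mg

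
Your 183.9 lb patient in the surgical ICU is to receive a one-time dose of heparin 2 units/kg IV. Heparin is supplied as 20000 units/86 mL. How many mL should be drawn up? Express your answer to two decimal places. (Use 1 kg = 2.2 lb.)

Weight = 183.9 lb ÷ 2.2 lb/kg = 83.59091 kg
Dose = 2 units/kg × 83.59091 kg = 167.1818 units
Concentration = 20000 units ÷ 86 mL = 232.5581 units/mL
Volume = 167.1818 units ÷ 232.5581 units/mL = 0.7188818 mL

0.72 mL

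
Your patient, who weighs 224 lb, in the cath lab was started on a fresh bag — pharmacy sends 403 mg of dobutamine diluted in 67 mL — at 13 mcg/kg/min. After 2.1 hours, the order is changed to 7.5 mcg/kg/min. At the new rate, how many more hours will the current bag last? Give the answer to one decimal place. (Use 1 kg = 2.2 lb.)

Initial rate:
Weight = 224 lb ÷ 2.2 lb/kg = 101.8182 kg
Dose = 13 mcg/kg/min × 101.8182 kg = 1323.636 mcg/min
1323.636 mcg/min × 60 min/hr = 79418.18 mcg/hr
Concentration = 403 mg ÷ 67 mL = 6.014925 mg/mL = 6014.925 mcg/mL
Rate = 79418.18 mcg/hr ÷ 6014.925 mcg/mL = 13.20352 mL/hr
Volume infused so far = 13.20352 mL/hr × 2.1 hr = 27.72739 mL
Volume remaining = 67 − 27.72739 = 39.27261 mL
New rate:
Dose = 7.5 mcg/kg/min × 101.8182 kg = 763.6364 mcg/min
763.6364 mcg/min × 60 min/hr = 45818.18 mcg/hr
Rate = 45818.18 mcg/hr ÷ 6014.925 mcg/mL = 7.617415 mL/hr
Time remaining = 39.27261 mL ÷ 7.617415 mL/hr = 5.155635 hr

5.2 hours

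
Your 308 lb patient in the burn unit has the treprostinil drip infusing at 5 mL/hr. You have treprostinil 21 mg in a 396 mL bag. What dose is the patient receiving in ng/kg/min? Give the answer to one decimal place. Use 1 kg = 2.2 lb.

Weight = 308 lb ÷ 2.2 lb/kg = 140 kg
Concentration = 21 mg ÷ 396 mL = 0.0530303 mg/mL = 53030.3 ng/mL
Drug rate = 5 mL/hr × 53030.3 ng/mL = 265151.5 ng/hr
265151.5 ng/hr ÷ 60 min/hr = 4419.192 ng/min
4419.192 ng/min ÷ 140 kg = 31.56566 ng/kg/min

31.6 ng/kg/min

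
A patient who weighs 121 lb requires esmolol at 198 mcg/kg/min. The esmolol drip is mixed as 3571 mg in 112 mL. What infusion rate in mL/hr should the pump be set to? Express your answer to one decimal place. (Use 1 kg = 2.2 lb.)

Weight = 121 lb ÷ 2.2 lb/kg = 55 kg
Dose = 198 mcg/kg/min × 55 kg = 10890 mcg/min
10890 mcg/min × 60 min/hr = 653400 mcg/hr
Concentration = 3571 mg ÷ 112 mL = 31.88393 mg/mL = 31883.93 mcg/mL
Rate = 653400 mcg/hr ÷ 31883.93 mcg/mL = 20.49308 mL/hr

20.5 mL/hr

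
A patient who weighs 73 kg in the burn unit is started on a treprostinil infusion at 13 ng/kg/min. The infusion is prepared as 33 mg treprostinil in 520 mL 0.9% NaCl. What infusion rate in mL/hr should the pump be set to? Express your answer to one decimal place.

0.9 mL/hr

Dose = 13 ng/kg/min × 73 kg = 949 ng/min
949 ng/min × 60 min/hr = 56940 ng/hr
Concentration = 33 mg ÷ 520 mL = 0.06346154 mg/mL = 63461.54 ng/mL
Rate = 56940 ng/hr ÷ 63461.54 ng/mL = 0.8972364 mL/hr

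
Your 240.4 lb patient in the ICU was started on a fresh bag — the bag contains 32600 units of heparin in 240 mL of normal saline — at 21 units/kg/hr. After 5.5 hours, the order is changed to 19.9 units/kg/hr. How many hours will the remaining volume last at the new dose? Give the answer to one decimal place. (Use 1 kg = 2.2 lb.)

Initial rate:
Weight = 240.4 lb ÷ 2.2 lb/kg = 109.2727 kg
Dose = 21 units/kg/hr × 109.2727 kg = 2294.727 units/hr
Concentration = 32600 units ÷ 240 mL = 135.8333 units/mL
Rate = 2294.727 units/hr ÷ 135.8333 units/mL = 16.8937 mL/hr
Volume infused so far = 16.8937 mL/hr × 5.5 hr = 92.91534 mL
Volume remaining = 240 − 92.91534 = 147.0847 mL
New rate:
Dose = 19.9 units/kg/hr × 109.2727 kg = 2174.527 units/hr
Rate = 2174.527 units/hr ÷ 135.8333 units/mL = 16.00879 mL/hr
Time remaining = 147.0847 mL ÷ 16.00879 mL/hr = 9.187744 hr

9.2 hours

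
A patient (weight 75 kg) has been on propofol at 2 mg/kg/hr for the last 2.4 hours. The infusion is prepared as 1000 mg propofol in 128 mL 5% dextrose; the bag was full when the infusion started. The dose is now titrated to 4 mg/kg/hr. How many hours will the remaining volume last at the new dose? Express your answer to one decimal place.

2.1 hours

Initial rate:
Dose = 2 mg/kg/hr × 75 kg = 150 mg/hr
Concentration = 1000 mg ÷ 128 mL = 7.8125 mg/mL
Rate = 150 mg/hr ÷ 7.8125 mg/mL = 19.2 mL/hr
Volume infused so far = 19.2 mL/hr × 2.4 hr = 46.08 mL
Volume remaining = 128 − 46.08 = 81.92 mL
New rate:
Dose = 4 mg/kg/hr × 75 kg = 300 mg/hr
Rate = 300 mg/hr ÷ 7.8125 mg/mL = 38.4 mL/hr
Time remaining = 81.92 mL ÷ 38.4 mL/hr = 2.133333 hr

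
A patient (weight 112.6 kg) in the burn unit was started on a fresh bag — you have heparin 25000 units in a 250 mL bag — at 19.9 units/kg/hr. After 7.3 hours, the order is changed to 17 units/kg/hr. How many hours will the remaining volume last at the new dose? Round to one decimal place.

Initial rate:
Dose = 19.9 units/kg/hr × 112.6 kg = 2240.74 units/hr
Concentration = 25000 units ÷ 250 mL = 100 units/mL
Rate = 2240.74 units/hr ÷ 100 units/mL = 22.4074 mL/hr
Volume infused so far = 22.4074 mL/hr × 7.3 hr = 163.574 mL
Volume remaining = 250 − 163.574 = 86.42598 mL
New rate:
Dose = 17 units/kg/hr × 112.6 kg = 1914.2 units/hr
Rate = 1914.2 units/hr ÷ 100 units/mL = 19.142 mL/hr
Time remaining = 86.42598 mL ÷ 19.142 mL/hr = 4.514992 hr

4.5 hours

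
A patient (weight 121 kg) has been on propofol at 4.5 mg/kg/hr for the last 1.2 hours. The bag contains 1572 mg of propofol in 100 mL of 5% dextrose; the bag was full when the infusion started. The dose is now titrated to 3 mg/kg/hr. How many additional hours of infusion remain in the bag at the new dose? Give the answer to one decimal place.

Initial rate:
Dose = 4.5 mg/kg/hr × 121 kg = 544.5 mg/hr
Concentration = 1572 mg ÷ 100 mL = 15.72 mg/mL
Rate = 544.5 mg/hr ÷ 15.72 mg/mL = 34.6374 mL/hr
Volume infused so far = 34.6374 mL/hr × 1.2 hr = 41.56489 mL
Volume remaining = 100 − 41.56489 = 58.43511 mL
New rate:
Dose = 3 mg/kg/hr × 121 kg = 363 mg/hr
Rate = 363 mg/hr ÷ 15.72 mg/mL = 23.0916 mL/hr
Time remaining = 58.43511 mL ÷ 23.0916 mL/hr = 2.530579 hr

2.5 hours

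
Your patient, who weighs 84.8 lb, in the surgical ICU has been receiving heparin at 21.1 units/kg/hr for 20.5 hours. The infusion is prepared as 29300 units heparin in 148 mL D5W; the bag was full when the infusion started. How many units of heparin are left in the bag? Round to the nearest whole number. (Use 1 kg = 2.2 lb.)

Weight = 84.8 lb ÷ 2.2 lb/kg = 38.54545 kg
Dose = 21.1 units/kg/hr × 38.54545 kg = 813.3091 units/hr
Concentration = 29300 units ÷ 148 mL = 197.973 units/mL
Rate = 813.3091 units/hr ÷ 197.973 units/mL = 4.108182 mL/hr
Volume infused = 4.108182 mL/hr × 20.5 hr = 84.21774 mL
Volume remaining = 148 − 84.21774 = 63.78226 mL
Drug remaining = 63.78226 mL × 197.973 units/mL = 12627.16 units

12627 units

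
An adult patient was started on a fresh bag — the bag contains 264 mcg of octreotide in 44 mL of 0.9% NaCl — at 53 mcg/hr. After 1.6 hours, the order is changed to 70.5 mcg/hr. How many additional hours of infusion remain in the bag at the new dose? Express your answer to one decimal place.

Initial rate:
Concentration = 264 mcg ÷ 44 mL = 6 mcg/mL
Rate = 53 mcg/hr ÷ 6 mcg/mL = 8.833333 mL/hr
Volume infused so far = 8.833333 mL/hr × 1.6 hr = 14.13333 mL
Volume remaining = 44 − 14.13333 = 29.86667 mL
New rate:
Rate = 70.5 mcg/hr ÷ 6 mcg/mL = 11.75 mL/hr
Time remaining = 29.86667 mL ÷ 11.75 mL/hr = 2.541844 hr

2.5 hours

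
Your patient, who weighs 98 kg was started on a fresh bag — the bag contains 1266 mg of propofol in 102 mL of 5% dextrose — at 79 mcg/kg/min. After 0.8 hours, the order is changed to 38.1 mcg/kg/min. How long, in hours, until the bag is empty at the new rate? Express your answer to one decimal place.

4.0 hours

Initial rate:
Dose = 79 mcg/kg/min × 98 kg = 7742 mcg/min
7742 mcg/min × 60 min/hr = 464520 mcg/hr
Concentration = 1266 mg ÷ 102 mL = 12.41176 mg/mL = 12411.76 mcg/mL
Rate = 464520 mcg/hr ÷ 12411.76 mcg/mL = 37.42578 mL/hr
Volume infused so far = 37.42578 mL/hr × 0.8 hr = 29.94063 mL
Volume remaining = 102 − 29.94063 = 72.05937 mL
New rate:
Dose = 38.1 mcg/kg/min × 98 kg = 3733.8 mcg/min
3733.8 mcg/min × 60 min/hr = 224028 mcg/hr
Rate = 224028 mcg/hr ÷ 12411.76 mcg/mL = 18.04965 mL/hr
Time remaining = 72.05937 mL ÷ 18.04965 mL/hr = 3.992287 hr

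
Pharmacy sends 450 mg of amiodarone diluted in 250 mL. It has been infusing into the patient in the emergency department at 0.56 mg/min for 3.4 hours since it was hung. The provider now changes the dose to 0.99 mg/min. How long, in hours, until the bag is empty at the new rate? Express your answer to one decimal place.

5.7 hours

Initial rate:
0.56 mg/min × 60 min/hr = 33.6 mg/hr
Concentration = 450 mg ÷ 250 mL = 1.8 mg/mL
Rate = 33.6 mg/hr ÷ 1.8 mg/mL = 18.66667 mL/hr
Volume infused so far = 18.66667 mL/hr × 3.4 hr = 63.46667 mL
Volume remaining = 250 − 63.46667 = 186.5333 mL
New rate:
0.99 mg/min × 60 min/hr = 59.4 mg/hr
Rate = 59.4 mg/hr ÷ 1.8 mg/mL = 33 mL/hr
Time remaining = 186.5333 mL ÷ 33 mL/hr = 5.652525 hr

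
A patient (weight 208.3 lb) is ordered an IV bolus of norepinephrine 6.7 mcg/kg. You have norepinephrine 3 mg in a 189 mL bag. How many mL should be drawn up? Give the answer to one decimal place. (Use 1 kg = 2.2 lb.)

40.0 mL

Weight = 208.3 lb ÷ 2.2 lb/kg = 94.68182 kg
Dose = 6.7 mcg/kg × 94.68182 kg = 634.3682 mcg
Concentration = 3 mg ÷ 189 mL = 0.01587302 mg/mL = 15.87302 mcg/mL
Volume = 634.3682 mcg ÷ 15.87302 mcg/mL = 39.9652 mL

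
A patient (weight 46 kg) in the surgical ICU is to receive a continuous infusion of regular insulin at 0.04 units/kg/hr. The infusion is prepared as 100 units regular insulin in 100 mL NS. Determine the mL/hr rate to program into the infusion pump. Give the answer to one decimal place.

1.8 mL/hr

Dose = 0.04 units/kg/hr × 46 kg = 1.84 units/hr
Concentration = 100 units ÷ 100 mL = 1 units/mL
Rate = 1.84 units/hr ÷ 1 units/mL = 1.84 mL/hr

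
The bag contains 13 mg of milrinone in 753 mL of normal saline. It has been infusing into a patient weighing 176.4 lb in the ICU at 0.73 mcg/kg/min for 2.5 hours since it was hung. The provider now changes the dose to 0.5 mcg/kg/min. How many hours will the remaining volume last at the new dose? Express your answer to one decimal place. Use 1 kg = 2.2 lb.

Initial rate:
Weight = 176.4 lb ÷ 2.2 lb/kg = 80.18182 kg
Dose = 0.73 mcg/kg/min × 80.18182 kg = 58.53273 mcg/min
58.53273 mcg/min × 60 min/hr = 3511.964 mcg/hr
Concentration = 13 mg ÷ 753 mL = 0.01726428 mg/mL = 17.26428 mcg/mL
Rate = 3511.964 mcg/hr ÷ 17.26428 mcg/mL = 203.4237 mL/hr
Volume infused so far = 203.4237 mL/hr × 2.5 hr = 508.5593 mL
Volume remaining = 753 − 508.5593 = 244.4407 mL
New rate:
Dose = 0.5 mcg/kg/min × 80.18182 kg = 40.09091 mcg/min
40.09091 mcg/min × 60 min/hr = 2405.455 mcg/hr
Rate = 2405.455 mcg/hr ÷ 17.26428 mcg/mL = 139.3313 mL/hr
Time remaining = 244.4407 mL ÷ 139.3313 mL/hr = 1.754384 hr

1.8 hours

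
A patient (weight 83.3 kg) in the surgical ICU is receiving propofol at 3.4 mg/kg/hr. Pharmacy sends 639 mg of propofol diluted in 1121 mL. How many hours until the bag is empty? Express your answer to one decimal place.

2.3 hours

Dose = 3.4 mg/kg/hr × 83.3 kg = 283.22 mg/hr
Concentration = 639 mg ÷ 1121 mL = 0.5700268 mg/mL
Rate = 283.22 mg/hr ÷ 0.5700268 mg/mL = 496.8539 mL/hr
Duration = 1121 mL ÷ 496.8539 mL/hr = 2.256197 hr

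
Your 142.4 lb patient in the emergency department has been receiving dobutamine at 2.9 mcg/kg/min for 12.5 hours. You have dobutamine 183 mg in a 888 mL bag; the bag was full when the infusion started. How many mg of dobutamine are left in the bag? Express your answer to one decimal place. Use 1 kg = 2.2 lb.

42.2 mg

Weight = 142.4 lb ÷ 2.2 lb/kg = 64.72727 kg
Dose = 2.9 mcg/kg/min × 64.72727 kg = 187.7091 mcg/min
187.7091 mcg/min × 60 min/hr = 11262.55 mcg/hr
Concentration = 183 mg ÷ 888 mL = 0.2060811 mg/mL = 206.0811 mcg/mL
Rate = 11262.55 mcg/hr ÷ 206.0811 mcg/mL = 54.65104 mL/hr
Volume infused = 54.65104 mL/hr × 12.5 hr = 683.138 mL
Volume remaining = 888 − 683.138 = 204.862 mL
Drug remaining = 204.862 mL × 206.0811 mcg/mL = 42218.18 mcg = 42.21818 mg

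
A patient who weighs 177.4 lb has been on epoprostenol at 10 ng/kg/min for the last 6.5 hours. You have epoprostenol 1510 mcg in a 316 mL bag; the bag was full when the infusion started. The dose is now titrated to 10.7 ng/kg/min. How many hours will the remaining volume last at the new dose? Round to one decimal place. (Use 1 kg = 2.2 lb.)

Initial rate:
Weight = 177.4 lb ÷ 2.2 lb/kg = 80.63636 kg
Dose = 10 ng/kg/min × 80.63636 kg = 806.3636 ng/min
806.3636 ng/min × 60 min/hr = 48381.82 ng/hr
Concentration = 1510 mcg ÷ 316 mL = 4.778481 mcg/mL = 4778.481 ng/mL
Rate = 48381.82 ng/hr ÷ 4778.481 ng/mL = 10.12494 mL/hr
Volume infused so far = 10.12494 mL/hr × 6.5 hr = 65.81209 mL
Volume remaining = 316 − 65.81209 = 250.1879 mL
New rate:
Dose = 10.7 ng/kg/min × 80.63636 kg = 862.8091 ng/min
862.8091 ng/min × 60 min/hr = 51768.55 ng/hr
Rate = 51768.55 ng/hr ÷ 4778.481 ng/mL = 10.83368 mL/hr
Time remaining = 250.1879 mL ÷ 10.83368 mL/hr = 23.09352 hr

23.1 hours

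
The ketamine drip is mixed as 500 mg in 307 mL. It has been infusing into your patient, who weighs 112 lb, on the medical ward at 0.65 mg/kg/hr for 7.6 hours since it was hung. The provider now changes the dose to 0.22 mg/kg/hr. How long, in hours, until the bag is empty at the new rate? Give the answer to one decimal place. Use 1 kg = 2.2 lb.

Initial rate:
Weight = 112 lb ÷ 2.2 lb/kg = 50.90909 kg
Dose = 0.65 mg/kg/hr × 50.90909 kg = 33.09091 mg/hr
Concentration = 500 mg ÷ 307 mL = 1.628664 mg/mL
Rate = 33.09091 mg/hr ÷ 1.628664 mg/mL = 20.31782 mL/hr
Volume infused so far = 20.31782 mL/hr × 7.6 hr = 154.4154 mL
Volume remaining = 307 − 154.4154 = 152.5846 mL
New rate:
Dose = 0.22 mg/kg/hr × 50.90909 kg = 11.2 mg/hr
Rate = 11.2 mg/hr ÷ 1.628664 mg/mL = 6.8768 mL/hr
Time remaining = 152.5846 mL ÷ 6.8768 mL/hr = 22.18831 hr

22.2 hours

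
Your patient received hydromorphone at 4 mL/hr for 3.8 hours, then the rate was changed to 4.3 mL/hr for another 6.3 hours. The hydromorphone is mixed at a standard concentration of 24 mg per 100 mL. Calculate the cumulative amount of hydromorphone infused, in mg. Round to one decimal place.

Concentration = 24 mg ÷ 100 mL = 0.24 mg/mL
Stage 1: 4 mL/hr × 3.8 hr = 15.2 mL → 15.2 mL × 0.24 mg/mL = 3.648 mg
Stage 2: 4.3 mL/hr × 6.3 hr = 27.09 mL → 27.09 mL × 0.24 mg/mL = 6.5016 mg
Total = 3.648 + 6.5016 = 10.1496 mg

10.1 mg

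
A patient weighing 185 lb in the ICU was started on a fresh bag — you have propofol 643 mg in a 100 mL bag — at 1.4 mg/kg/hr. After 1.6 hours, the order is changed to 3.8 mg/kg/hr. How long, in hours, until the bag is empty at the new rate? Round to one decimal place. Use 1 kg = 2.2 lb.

Initial rate:
Weight = 185 lb ÷ 2.2 lb/kg = 84.09091 kg
Dose = 1.4 mg/kg/hr × 84.09091 kg = 117.7273 mg/hr
Concentration = 643 mg ÷ 100 mL = 6.43 mg/mL
Rate = 117.7273 mg/hr ÷ 6.43 mg/mL = 18.30906 mL/hr
Volume infused so far = 18.30906 mL/hr × 1.6 hr = 29.2945 mL
Volume remaining = 100 − 29.2945 = 70.7055 mL
New rate:
Dose = 3.8 mg/kg/hr × 84.09091 kg = 319.5455 mg/hr
Rate = 319.5455 mg/hr ÷ 6.43 mg/mL = 49.69603 mL/hr
Time remaining = 70.7055 mL ÷ 49.69603 mL/hr = 1.42276 hr

1.4 hours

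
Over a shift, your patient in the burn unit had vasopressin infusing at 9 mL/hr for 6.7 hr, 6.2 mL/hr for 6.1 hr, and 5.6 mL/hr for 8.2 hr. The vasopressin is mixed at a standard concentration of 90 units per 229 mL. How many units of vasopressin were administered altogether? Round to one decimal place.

56.6 units

Concentration = 90 units ÷ 229 mL = 0.3930131 units/mL
Stage 1: 9 mL/hr × 6.7 hr = 60.3 mL → 60.3 mL × 0.3930131 units/mL = 23.69869 units
Stage 2: 6.2 mL/hr × 6.1 hr = 37.82 mL → 37.82 mL × 0.3930131 units/mL = 14.86376 units
Stage 3: 5.6 mL/hr × 8.2 hr = 45.92 mL → 45.92 mL × 0.3930131 units/mL = 18.04716 units
Total = 23.69869 + 14.86376 + 18.04716 = 56.60961 units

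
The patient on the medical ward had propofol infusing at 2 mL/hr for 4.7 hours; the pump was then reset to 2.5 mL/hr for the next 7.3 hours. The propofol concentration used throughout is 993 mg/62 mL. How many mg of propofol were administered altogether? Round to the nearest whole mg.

443 mg

Concentration = 993 mg ÷ 62 mL = 16.01613 mg/mL
Stage 1: 2 mL/hr × 4.7 hr = 9.4 mL → 9.4 mL × 16.01613 mg/mL = 150.5516 mg
Stage 2: 2.5 mL/hr × 7.3 hr = 18.25 mL → 18.25 mL × 16.01613 mg/mL = 292.2944 mg
Total = 150.5516 + 292.2944 = 442.846 mg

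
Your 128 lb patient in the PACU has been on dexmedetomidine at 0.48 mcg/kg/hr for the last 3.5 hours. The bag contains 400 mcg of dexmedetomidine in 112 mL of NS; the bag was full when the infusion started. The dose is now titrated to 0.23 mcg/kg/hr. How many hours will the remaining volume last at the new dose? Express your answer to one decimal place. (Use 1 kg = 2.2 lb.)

Initial rate:
Weight = 128 lb ÷ 2.2 lb/kg = 58.18182 kg
Dose = 0.48 mcg/kg/hr × 58.18182 kg = 27.92727 mcg/hr
Concentration = 400 mcg ÷ 112 mL = 3.571429 mcg/mL
Rate = 27.92727 mcg/hr ÷ 3.571429 mcg/mL = 7.819636 mL/hr
Volume infused so far = 7.819636 mL/hr × 3.5 hr = 27.36873 mL
Volume remaining = 112 − 27.36873 = 84.63127 mL
New rate:
Dose = 0.23 mcg/kg/hr × 58.18182 kg = 13.38182 mcg/hr
Rate = 13.38182 mcg/hr ÷ 3.571429 mcg/mL = 3.746909 mL/hr
Time remaining = 84.63127 mL ÷ 3.746909 mL/hr = 22.58696 hr

22.6 hours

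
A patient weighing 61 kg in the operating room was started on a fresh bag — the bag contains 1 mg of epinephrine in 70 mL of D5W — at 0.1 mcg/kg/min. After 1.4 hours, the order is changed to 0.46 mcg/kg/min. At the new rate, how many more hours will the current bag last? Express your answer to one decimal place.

Initial rate:
Dose = 0.1 mcg/kg/min × 61 kg = 6.1 mcg/min
6.1 mcg/min × 60 min/hr = 366 mcg/hr
Concentration = 1 mg ÷ 70 mL = 0.01428571 mg/mL = 14.28571 mcg/mL
Rate = 366 mcg/hr ÷ 14.28571 mcg/mL = 25.62 mL/hr
Volume infused so far = 25.62 mL/hr × 1.4 hr = 35.868 mL
Volume remaining = 70 − 35.868 = 34.132 mL
New rate:
Dose = 0.46 mcg/kg/min × 61 kg = 28.06 mcg/min
28.06 mcg/min × 60 min/hr = 1683.6 mcg/hr
Rate = 1683.6 mcg/hr ÷ 14.28571 mcg/mL = 117.852 mL/hr
Time remaining = 34.132 mL ÷ 117.852 mL/hr = 0.2896175 hr

0.3 hours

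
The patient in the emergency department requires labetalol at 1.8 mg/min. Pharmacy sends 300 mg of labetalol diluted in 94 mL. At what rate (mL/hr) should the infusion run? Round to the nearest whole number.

34 mL/hr

1.8 mg/min × 60 min/hr = 108 mg/hr
Concentration = 300 mg ÷ 94 mL = 3.191489 mg/mL
Rate = 108 mg/hr ÷ 3.191489 mg/mL = 33.84 mL/hr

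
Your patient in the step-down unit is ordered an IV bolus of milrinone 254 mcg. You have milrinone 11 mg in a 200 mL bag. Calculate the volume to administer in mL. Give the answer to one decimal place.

4.6 mL

Concentration = 11 mg ÷ 200 mL = 0.055 mg/mL = 55 mcg/mL
Volume = 254 mcg ÷ 55 mcg/mL = 4.618182 mL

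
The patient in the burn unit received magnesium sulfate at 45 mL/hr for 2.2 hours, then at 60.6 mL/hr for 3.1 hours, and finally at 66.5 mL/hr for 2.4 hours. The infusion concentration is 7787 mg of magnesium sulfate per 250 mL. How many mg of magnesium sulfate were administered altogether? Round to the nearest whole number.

13906 mg

Concentration = 7787 mg ÷ 250 mL = 31.148 mg/mL
Stage 1: 45 mL/hr × 2.2 hr = 99 mL → 99 mL × 31.148 mg/mL = 3083.652 mg
Stage 2: 60.6 mL/hr × 3.1 hr = 187.86 mL → 187.86 mL × 31.148 mg/mL = 5851.463 mg
Stage 3: 66.5 mL/hr × 2.4 hr = 159.6 mL → 159.6 mL × 31.148 mg/mL = 4971.221 mg
Total = 3083.652 + 5851.463 + 4971.221 = 13906.34 mg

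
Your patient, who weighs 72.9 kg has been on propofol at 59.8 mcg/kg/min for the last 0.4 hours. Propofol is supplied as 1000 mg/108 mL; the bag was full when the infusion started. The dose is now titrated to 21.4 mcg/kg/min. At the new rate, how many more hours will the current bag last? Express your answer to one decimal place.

9.6 hours

Initial rate:
Dose = 59.8 mcg/kg/min × 72.9 kg = 4359.42 mcg/min
4359.42 mcg/min × 60 min/hr = 261565.2 mcg/hr
Concentration = 1000 mg ÷ 108 mL = 9.259259 mg/mL = 9259.259 mcg/mL
Rate = 261565.2 mcg/hr ÷ 9259.259 mcg/mL = 28.24904 mL/hr
Volume infused so far = 28.24904 mL/hr × 0.4 hr = 11.29962 mL
Volume remaining = 108 − 11.29962 = 96.70038 mL
New rate:
Dose = 21.4 mcg/kg/min × 72.9 kg = 1560.06 mcg/min
1560.06 mcg/min × 60 min/hr = 93603.6 mcg/hr
Rate = 93603.6 mcg/hr ÷ 9259.259 mcg/mL = 10.10919 mL/hr
Time remaining = 96.70038 mL ÷ 10.10919 mL/hr = 9.565593 hr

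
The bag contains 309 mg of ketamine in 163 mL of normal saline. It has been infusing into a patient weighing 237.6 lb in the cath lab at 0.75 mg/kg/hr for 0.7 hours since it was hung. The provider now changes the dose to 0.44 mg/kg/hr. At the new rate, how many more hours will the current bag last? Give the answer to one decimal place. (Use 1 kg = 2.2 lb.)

Initial rate:
Weight = 237.6 lb ÷ 2.2 lb/kg = 108 kg
Dose = 0.75 mg/kg/hr × 108 kg = 81 mg/hr
Concentration = 309 mg ÷ 163 mL = 1.895706 mg/mL
Rate = 81 mg/hr ÷ 1.895706 mg/mL = 42.72816 mL/hr
Volume infused so far = 42.72816 mL/hr × 0.7 hr = 29.90971 mL
Volume remaining = 163 − 29.90971 = 133.0903 mL
New rate:
Dose = 0.44 mg/kg/hr × 108 kg = 47.52 mg/hr
Rate = 47.52 mg/hr ÷ 1.895706 mg/mL = 25.06718 mL/hr
Time remaining = 133.0903 mL ÷ 25.06718 mL/hr = 5.309343 hr

5.3 hours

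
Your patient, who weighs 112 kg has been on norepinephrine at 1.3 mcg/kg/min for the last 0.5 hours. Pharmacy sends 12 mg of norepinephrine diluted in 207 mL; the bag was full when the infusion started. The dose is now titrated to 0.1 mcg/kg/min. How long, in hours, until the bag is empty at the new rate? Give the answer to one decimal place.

Initial rate:
Dose = 1.3 mcg/kg/min × 112 kg = 145.6 mcg/min
145.6 mcg/min × 60 min/hr = 8736 mcg/hr
Concentration = 12 mg ÷ 207 mL = 0.05797101 mg/mL = 57.97101 mcg/mL
Rate = 8736 mcg/hr ÷ 57.97101 mcg/mL = 150.696 mL/hr
Volume infused so far = 150.696 mL/hr × 0.5 hr = 75.348 mL
Volume remaining = 207 − 75.348 = 131.652 mL
New rate:
Dose = 0.1 mcg/kg/min × 112 kg = 11.2 mcg/min
11.2 mcg/min × 60 min/hr = 672 mcg/hr
Rate = 672 mcg/hr ÷ 57.97101 mcg/mL = 11.592 mL/hr
Time remaining = 131.652 mL ÷ 11.592 mL/hr = 11.35714 hr

11.4 hours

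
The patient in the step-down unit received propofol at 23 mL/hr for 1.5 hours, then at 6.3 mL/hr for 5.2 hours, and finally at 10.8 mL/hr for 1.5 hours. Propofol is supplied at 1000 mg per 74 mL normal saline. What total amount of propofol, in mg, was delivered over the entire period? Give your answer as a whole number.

Concentration = 1000 mg ÷ 74 mL = 13.51351 mg/mL
Stage 1: 23 mL/hr × 1.5 hr = 34.5 mL → 34.5 mL × 13.51351 mg/mL = 466.2162 mg
Stage 2: 6.3 mL/hr × 5.2 hr = 32.76 mL → 32.76 mL × 13.51351 mg/mL = 442.7027 mg
Stage 3: 10.8 mL/hr × 1.5 hr = 16.2 mL → 16.2 mL × 13.51351 mg/mL = 218.9189 mg
Total = 466.2162 + 442.7027 + 218.9189 = 1127.838 mg

1128 mg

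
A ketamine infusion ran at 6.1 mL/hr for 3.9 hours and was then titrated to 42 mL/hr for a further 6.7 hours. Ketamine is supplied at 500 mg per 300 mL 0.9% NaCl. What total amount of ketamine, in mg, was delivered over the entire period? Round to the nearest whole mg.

Concentration = 500 mg ÷ 300 mL = 1.666667 mg/mL
Stage 1: 6.1 mL/hr × 3.9 hr = 23.79 mL → 23.79 mL × 1.666667 mg/mL = 39.65 mg
Stage 2: 42 mL/hr × 6.7 hr = 281.4 mL → 281.4 mL × 1.666667 mg/mL = 469 mg
Total = 39.65 + 469 = 508.65 mg

509 mg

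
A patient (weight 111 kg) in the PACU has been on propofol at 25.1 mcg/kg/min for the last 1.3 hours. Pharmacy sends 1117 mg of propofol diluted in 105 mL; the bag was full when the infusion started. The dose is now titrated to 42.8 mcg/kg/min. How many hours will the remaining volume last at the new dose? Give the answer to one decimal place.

3.2 hours

Initial rate:
Dose = 25.1 mcg/kg/min × 111 kg = 2786.1 mcg/min
2786.1 mcg/min × 60 min/hr = 167166 mcg/hr
Concentration = 1117 mg ÷ 105 mL = 10.6381 mg/mL = 10638.1 mcg/mL
Rate = 167166 mcg/hr ÷ 10638.1 mcg/mL = 15.7139 mL/hr
Volume infused so far = 15.7139 mL/hr × 1.3 hr = 20.42807 mL
Volume remaining = 105 − 20.42807 = 84.57193 mL
New rate:
Dose = 42.8 mcg/kg/min × 111 kg = 4750.8 mcg/min
4750.8 mcg/min × 60 min/hr = 285048 mcg/hr
Rate = 285048 mcg/hr ÷ 10638.1 mcg/mL = 26.79502 mL/hr
Time remaining = 84.57193 mL ÷ 26.79502 mL/hr = 3.156255 hr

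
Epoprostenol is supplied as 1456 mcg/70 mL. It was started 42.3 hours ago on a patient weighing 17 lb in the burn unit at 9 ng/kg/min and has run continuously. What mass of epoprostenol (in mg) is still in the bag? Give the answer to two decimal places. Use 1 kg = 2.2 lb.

Weight = 17 lb ÷ 2.2 lb/kg = 7.727273 kg
Dose = 9 ng/kg/min × 7.727273 kg = 69.54545 ng/min
69.54545 ng/min × 60 min/hr = 4172.727 ng/hr
Concentration = 1456 mcg ÷ 70 mL = 20.8 mcg/mL = 20800 ng/mL
Rate = 4172.727 ng/hr ÷ 20800 ng/mL = 0.2006119 mL/hr
Volume infused = 0.2006119 mL/hr × 42.3 hr = 8.485883 mL
Volume remaining = 70 − 8.485883 = 61.51412 mL
Drug remaining = 61.51412 mL × 20800 ng/mL = 1279494 ng = 1.279494 mg

1.28 mg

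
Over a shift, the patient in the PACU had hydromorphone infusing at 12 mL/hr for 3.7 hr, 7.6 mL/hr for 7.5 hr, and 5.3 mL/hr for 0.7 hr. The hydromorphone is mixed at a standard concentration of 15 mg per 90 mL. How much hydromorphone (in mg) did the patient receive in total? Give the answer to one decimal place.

Concentration = 15 mg ÷ 90 mL = 0.1666667 mg/mL
Stage 1: 12 mL/hr × 3.7 hr = 44.4 mL → 44.4 mL × 0.1666667 mg/mL = 7.4 mg
Stage 2: 7.6 mL/hr × 7.5 hr = 57 mL → 57 mL × 0.1666667 mg/mL = 9.5 mg
Stage 3: 5.3 mL/hr × 0.7 hr = 3.71 mL → 3.71 mL × 0.1666667 mg/mL = 0.6183333 mg
Total = 7.4 + 9.5 + 0.6183333 = 17.51833 mg

17.5 mg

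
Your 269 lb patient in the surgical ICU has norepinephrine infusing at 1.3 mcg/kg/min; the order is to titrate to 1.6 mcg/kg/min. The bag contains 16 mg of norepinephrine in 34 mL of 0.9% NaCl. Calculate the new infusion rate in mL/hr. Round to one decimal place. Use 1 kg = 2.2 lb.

24.9 mL/hr

Weight = 269 lb ÷ 2.2 lb/kg = 122.2727 kg
Dose = 1.6 mcg/kg/min × 122.2727 kg = 195.6364 mcg/min
195.6364 mcg/min × 60 min/hr = 11738.18 mcg/hr
Concentration = 16 mg ÷ 34 mL = 0.4705882 mg/mL = 470.5882 mcg/mL
Rate = 11738.18 mcg/hr ÷ 470.5882 mcg/mL = 24.94364 mL/hr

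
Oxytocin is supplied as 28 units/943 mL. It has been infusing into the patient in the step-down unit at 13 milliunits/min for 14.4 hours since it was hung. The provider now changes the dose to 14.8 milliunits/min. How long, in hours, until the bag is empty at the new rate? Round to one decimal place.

18.9 hours

Initial rate:
13 milliunits/min × 60 min/hr = 780 milliunits/hr
Concentration = 28 units ÷ 943 mL = 0.02969247 units/mL = 29.69247 milliunits/mL
Rate = 780 milliunits/hr ÷ 29.69247 milliunits/mL = 26.26929 mL/hr
Volume infused so far = 26.26929 mL/hr × 14.4 hr = 378.2777 mL
Volume remaining = 943 − 378.2777 = 564.7223 mL
New rate:
14.8 milliunits/min × 60 min/hr = 888 milliunits/hr
Rate = 888 milliunits/hr ÷ 29.69247 milliunits/mL = 29.90657 mL/hr
Time remaining = 564.7223 mL ÷ 29.90657 mL/hr = 18.88288 hr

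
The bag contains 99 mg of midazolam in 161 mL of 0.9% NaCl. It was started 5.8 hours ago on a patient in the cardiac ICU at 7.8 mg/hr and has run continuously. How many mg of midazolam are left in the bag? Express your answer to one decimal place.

53.8 mg

Concentration = 99 mg ÷ 161 mL = 0.6149068 mg/mL
Rate = 7.8 mg/hr ÷ 0.6149068 mg/mL = 12.68485 mL/hr
Volume infused = 12.68485 mL/hr × 5.8 hr = 73.57212 mL
Volume remaining = 161 − 73.57212 = 87.42788 mL
Drug remaining = 87.42788 mL × 0.6149068 mg/mL = 53.76 mg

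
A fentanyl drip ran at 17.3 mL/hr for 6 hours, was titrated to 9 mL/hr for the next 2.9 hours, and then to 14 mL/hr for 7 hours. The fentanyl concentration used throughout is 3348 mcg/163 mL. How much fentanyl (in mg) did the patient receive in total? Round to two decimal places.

4.68 mg

Concentration = 3348 mcg ÷ 163 mL = 20.53988 mcg/mL
Stage 1: 17.3 mL/hr × 6 hr = 103.8 mL → 103.8 mL × 20.53988 mcg/mL = 2132.039 mcg
Stage 2: 9 mL/hr × 2.9 hr = 26.1 mL → 26.1 mL × 20.53988 mcg/mL = 536.0908 mcg
Stage 3: 14 mL/hr × 7 hr = 98 mL → 98 mL × 20.53988 mcg/mL = 2012.908 mcg
Total = 2132.039 + 536.0908 + 2012.908 = 4681.038 mcg = 4.681038 mg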